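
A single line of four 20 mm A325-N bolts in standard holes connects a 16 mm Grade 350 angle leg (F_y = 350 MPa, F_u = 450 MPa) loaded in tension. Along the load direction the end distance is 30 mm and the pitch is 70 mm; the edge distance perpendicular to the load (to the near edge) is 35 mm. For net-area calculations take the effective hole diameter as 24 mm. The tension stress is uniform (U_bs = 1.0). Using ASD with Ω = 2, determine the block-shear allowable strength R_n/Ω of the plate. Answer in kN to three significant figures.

Shear plane L_v = 30 + 3·70 = 240 mm; A_gv = 240 × 16 = 3840 mm².
A_nv = (240 − 3.5·24) × 16 = 2496 mm².
A_nt = (35 − 0.5·24) × 16 = 368 mm².
0.6 F_u A_nv = 673.9 kN; 0.6 F_y A_gv = 806.4 kN → shear rupture governs the shear term.
R_n = 673.9 + 1.0 × 450 × 368 / 1000 = 839.5 kN.
Allowable strength R_n/Ω = 839.5 / 2 = 420 kN.

420 kN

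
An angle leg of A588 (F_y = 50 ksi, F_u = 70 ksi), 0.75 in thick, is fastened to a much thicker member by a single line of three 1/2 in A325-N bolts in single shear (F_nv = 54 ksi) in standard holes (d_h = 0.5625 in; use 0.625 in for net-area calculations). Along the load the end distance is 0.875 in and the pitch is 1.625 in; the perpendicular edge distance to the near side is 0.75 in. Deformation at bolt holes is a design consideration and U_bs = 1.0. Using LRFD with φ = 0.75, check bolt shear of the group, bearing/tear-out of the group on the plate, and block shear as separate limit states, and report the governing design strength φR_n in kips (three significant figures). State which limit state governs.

Bolt shear: A_b = π·0.5²/4 = 0.1963 in²; R_n = 54 × 0.1963 × 3 × 1 = 31.81 kips → 0.75 × 31.81 = 23.9 kips.
Bearing: edge l_c = 0.5938, r_n = 37.41 kips; interior l_c = 1.062, r_n = 63 kips; R_n = 37.41 + 2·63 = 163.4 kips → 123 kips.
Block shear: A_gv = 3.094, A_nv = 1.922, A_nt = 0.3281 in²; R_n = min(0.6F_uA_nv, 0.6F_yA_gv) + U_bs·F_u·A_nt = 103.7 kips → 77.8 kips.
Bolt shear governs: 23.9 kips.

23.9 kips (bolt shear governs)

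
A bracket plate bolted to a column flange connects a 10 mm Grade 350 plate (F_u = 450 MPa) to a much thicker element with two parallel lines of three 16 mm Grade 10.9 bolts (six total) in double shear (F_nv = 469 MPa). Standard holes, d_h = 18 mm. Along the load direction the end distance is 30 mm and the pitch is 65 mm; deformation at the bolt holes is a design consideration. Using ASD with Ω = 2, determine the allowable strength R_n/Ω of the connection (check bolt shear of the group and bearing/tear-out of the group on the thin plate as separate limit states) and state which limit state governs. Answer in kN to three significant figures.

Bolt shear: A_b = π·16²/4 = 201.1 mm²; R_n = 469 × 201.1 × 6 × 2 / 1000 = 1132 kN → 1132 / 2 = 566 kN.
Bearing (1.2 l_c t F_u ≤ 2.4 d t F_u): upper limit = 2.4·16·10·450 / 1000 = 172.8 kN.
  Edge l_c = 30 − 18/2 = 21 → r_n = 113.4 kN; interior l_c = 65 − 18 = 47 → r_n = 172.8 kN.
  R_n,bearing = 2·113.4 + 4·172.8 = 918 kN → 918 / 2 = 459 kN.
Bearing governs: 459 kN.

459 kN (bearing governs)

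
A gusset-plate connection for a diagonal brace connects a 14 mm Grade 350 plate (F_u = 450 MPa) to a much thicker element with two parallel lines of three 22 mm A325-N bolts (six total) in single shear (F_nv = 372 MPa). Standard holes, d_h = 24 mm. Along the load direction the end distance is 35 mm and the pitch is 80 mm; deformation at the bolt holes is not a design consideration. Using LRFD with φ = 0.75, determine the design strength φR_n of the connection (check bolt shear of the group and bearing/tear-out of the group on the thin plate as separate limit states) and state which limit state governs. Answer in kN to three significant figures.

636 kN (bolt shear governs)

Bolt shear: A_b = π·22²/4 = 380.1 mm²; R_n = 372 × 380.1 × 6 × 1 / 1000 = 848.5 kN → 0.75 × 848.5 = 636 kN.
Bearing (1.5 l_c t F_u ≤ 3.0 d t F_u): upper limit = 3.0·22·14·450 / 1000 = 415.8 kN.
  Edge l_c = 35 − 24/2 = 23 → r_n = 217.3 kN; interior l_c = 80 − 24 = 56 → r_n = 415.8 kN.
  R_n,bearing = 2·217.3 + 4·415.8 = 2098 kN → 0.75 × 2098 = 1570 kN.
Bolt shear governs: 636 kN.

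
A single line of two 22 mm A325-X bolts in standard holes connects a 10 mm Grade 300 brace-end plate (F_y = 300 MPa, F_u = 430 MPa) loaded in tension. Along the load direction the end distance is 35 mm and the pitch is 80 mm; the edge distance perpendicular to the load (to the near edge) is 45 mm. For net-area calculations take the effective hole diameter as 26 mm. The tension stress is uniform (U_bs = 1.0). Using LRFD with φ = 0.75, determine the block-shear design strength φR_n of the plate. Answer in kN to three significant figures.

250 kN

Shear plane L_v = 35 + 1·80 = 115 mm; A_gv = 115 × 10 = 1150 mm².
A_nv = (115 − 1.5·26) × 10 = 760 mm².
A_nt = (45 − 0.5·26) × 10 = 320 mm².
0.6 F_u A_nv = 196.1 kN; 0.6 F_y A_gv = 207 kN → shear rupture governs the shear term.
R_n = 196.1 + 1.0 × 430 × 320 / 1000 = 333.7 kN.
Design strength φR_n = 0.75 × 333.7 = 250 kN.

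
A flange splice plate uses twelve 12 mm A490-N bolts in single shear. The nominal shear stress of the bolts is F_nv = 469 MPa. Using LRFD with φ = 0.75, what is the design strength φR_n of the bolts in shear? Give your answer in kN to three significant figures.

A_b = π × 12² / 4 = 113.1 mm².
R_n = F_nv · A_b · n · n_s = 469 × 113.1 × 12 × 1 / 1000 = 636.5 kN.
Design strength φR_n = 0.75 × 636.5 = 477 kN.

477 kN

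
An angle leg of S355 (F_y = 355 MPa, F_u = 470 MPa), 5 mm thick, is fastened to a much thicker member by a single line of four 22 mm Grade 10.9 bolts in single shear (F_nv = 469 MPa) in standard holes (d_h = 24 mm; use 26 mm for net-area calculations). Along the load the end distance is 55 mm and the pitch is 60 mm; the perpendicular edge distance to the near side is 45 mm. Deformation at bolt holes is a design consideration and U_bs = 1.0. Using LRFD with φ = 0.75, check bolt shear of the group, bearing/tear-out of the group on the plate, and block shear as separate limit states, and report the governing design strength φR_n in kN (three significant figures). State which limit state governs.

209 kN (block shear governs)

Bolt shear: A_b = π·22²/4 = 380.1 mm²; R_n = 469 × 380.1 × 4 × 1 / 1000 = 713.1 kN → 0.75 × 713.1 = 535 kN.
Bearing: edge l_c = 43, r_n = 121.3 kN; interior l_c = 36, r_n = 101.5 kN; R_n = 121.3 + 3·101.5 = 425.8 kN → 319 kN.
Block shear: A_gv = 1175, A_nv = 720, A_nt = 160 mm²; R_n = min(0.6F_uA_nv, 0.6F_yA_gv) + U_bs·F_u·A_nt = 278.2 kN → 209 kN.
Block shear governs: 209 kN.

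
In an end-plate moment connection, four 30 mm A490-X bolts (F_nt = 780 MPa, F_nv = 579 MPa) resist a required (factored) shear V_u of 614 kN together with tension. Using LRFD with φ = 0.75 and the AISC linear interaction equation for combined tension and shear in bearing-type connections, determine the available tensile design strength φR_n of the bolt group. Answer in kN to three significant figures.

1320 kN

A_b = π·30²/4 = 706.9 mm²; f_rv = 614 × 1000 / (4 × 706.9) = 217.2 MPa.
F'_nt = 1.3 F_nt − (F_nt / φF_nv) f_rv = 1.3·780 − (780/(0.75·579))·217.2 = 623.9 MPa, capped at F_nt → F'_nt = 623.9 MPa.
R_n = F'_nt · A_b · n = 623.9 × 706.9 × 4 / 1000 = 1764 kN.
Design strength φR_n = 0.75 × 1764 = 1320 kN.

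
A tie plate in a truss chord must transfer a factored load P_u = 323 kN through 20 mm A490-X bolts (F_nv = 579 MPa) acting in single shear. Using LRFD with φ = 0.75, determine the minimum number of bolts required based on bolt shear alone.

3 bolts

A_b = π·20²/4 = 314.2 mm².
Per-bolt design strength φR_n = 0.75 × 579 × 314.2 × 1 / 1000 = 136.4 kN.
n ≥ 323 / 136.4 = 2.368 → use 3 bolts.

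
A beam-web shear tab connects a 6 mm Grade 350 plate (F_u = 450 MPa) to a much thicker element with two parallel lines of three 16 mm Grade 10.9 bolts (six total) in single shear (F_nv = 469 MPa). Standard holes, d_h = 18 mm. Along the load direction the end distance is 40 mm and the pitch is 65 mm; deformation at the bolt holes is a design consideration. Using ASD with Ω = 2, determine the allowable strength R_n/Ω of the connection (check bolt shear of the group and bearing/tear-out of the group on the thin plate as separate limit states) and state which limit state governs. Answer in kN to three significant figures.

Bolt shear: A_b = π·16²/4 = 201.1 mm²; R_n = 469 × 201.1 × 6 × 1 / 1000 = 565.8 kN → 565.8 / 2 = 283 kN.
Bearing (1.2 l_c t F_u ≤ 2.4 d t F_u): upper limit = 2.4·16·6·450 / 1000 = 103.7 kN.
  Edge l_c = 40 − 18/2 = 31 → r_n = 100.4 kN; interior l_c = 65 − 18 = 47 → r_n = 103.7 kN.
  R_n,bearing = 2·100.4 + 4·103.7 = 615.6 kN → 615.6 / 2 = 308 kN.
Bolt shear governs: 283 kN.

283 kN (bolt shear governs)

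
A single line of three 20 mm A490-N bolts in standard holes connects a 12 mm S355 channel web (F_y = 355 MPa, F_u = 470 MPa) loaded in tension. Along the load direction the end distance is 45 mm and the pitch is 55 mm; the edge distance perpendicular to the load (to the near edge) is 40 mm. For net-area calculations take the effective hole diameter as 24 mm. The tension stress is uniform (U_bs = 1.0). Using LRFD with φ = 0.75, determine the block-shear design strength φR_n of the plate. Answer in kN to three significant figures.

Shear plane L_v = 45 + 2·55 = 155 mm; A_gv = 155 × 12 = 1860 mm².
A_nv = (155 − 2.5·24) × 12 = 1140 mm².
A_nt = (40 − 0.5·24) × 12 = 336 mm².
0.6 F_u A_nv = 321.5 kN; 0.6 F_y A_gv = 396.2 kN → shear rupture governs the shear term.
R_n = 321.5 + 1.0 × 470 × 336 / 1000 = 479.4 kN.
Design strength φR_n = 0.75 × 479.4 = 360 kN.

360 kN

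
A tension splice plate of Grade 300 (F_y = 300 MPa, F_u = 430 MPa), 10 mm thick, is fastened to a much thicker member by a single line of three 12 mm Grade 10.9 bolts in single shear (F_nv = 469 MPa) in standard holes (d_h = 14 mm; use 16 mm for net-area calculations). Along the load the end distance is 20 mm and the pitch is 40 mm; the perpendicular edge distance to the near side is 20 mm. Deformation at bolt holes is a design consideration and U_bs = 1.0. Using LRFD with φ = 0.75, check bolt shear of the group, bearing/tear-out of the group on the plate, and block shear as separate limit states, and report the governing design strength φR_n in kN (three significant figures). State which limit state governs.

119 kN (bolt shear governs)

Bolt shear: A_b = π·12²/4 = 113.1 mm²; R_n = 469 × 113.1 × 3 × 1 / 1000 = 159.1 kN → 0.75 × 159.1 = 119 kN.
Bearing: edge l_c = 13, r_n = 67.08 kN; interior l_c = 26, r_n = 123.8 kN; R_n = 67.08 + 2·123.8 = 314.8 kN → 236 kN.
Block shear: A_gv = 1000, A_nv = 600, A_nt = 120 mm²; R_n = min(0.6F_uA_nv, 0.6F_yA_gv) + U_bs·F_u·A_nt = 206.4 kN → 155 kN.
Bolt shear governs: 119 kN.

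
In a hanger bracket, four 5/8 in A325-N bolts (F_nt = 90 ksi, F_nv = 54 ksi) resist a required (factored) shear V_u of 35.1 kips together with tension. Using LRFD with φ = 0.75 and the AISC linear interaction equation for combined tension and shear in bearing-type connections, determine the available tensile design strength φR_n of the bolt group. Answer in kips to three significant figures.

A_b = π·0.625²/4 = 0.3068 in²; f_rv = 35.1 / (4 × 0.3068) = 28.6 ksi.
F'_nt = 1.3 F_nt − (F_nt / φF_nv) f_rv = 1.3·90 − (90/(0.75·54))·28.6 = 53.44 ksi, capped at F_nt → F'_nt = 53.44 ksi.
R_n = F'_nt · A_b · n = 53.44 × 0.3068 × 4 = 65.58 kips.
Design strength φR_n = 0.75 × 65.58 = 49.2 kips.

49.2 kips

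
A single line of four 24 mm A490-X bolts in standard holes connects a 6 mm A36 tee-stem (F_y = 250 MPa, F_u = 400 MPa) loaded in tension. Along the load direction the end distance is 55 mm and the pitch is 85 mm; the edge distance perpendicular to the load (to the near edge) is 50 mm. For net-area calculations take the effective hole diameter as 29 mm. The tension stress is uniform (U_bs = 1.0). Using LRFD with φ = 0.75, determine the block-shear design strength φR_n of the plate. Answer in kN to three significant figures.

273 kN

Shear plane L_v = 55 + 3·85 = 310 mm; A_gv = 310 × 6 = 1860 mm².
A_nv = (310 − 3.5·29) × 6 = 1251 mm².
A_nt = (50 − 0.5·29) × 6 = 213 mm².
0.6 F_u A_nv = 300.2 kN; 0.6 F_y A_gv = 279 kN → shear yielding governs the shear term.
R_n = 279 + 1.0 × 400 × 213 / 1000 = 364.2 kN.
Design strength φR_n = 0.75 × 364.2 = 273 kN.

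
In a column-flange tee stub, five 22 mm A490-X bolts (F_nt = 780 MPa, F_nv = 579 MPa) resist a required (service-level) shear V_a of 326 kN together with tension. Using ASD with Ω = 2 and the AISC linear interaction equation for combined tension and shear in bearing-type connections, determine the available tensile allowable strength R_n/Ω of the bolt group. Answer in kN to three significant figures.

524 kN

A_b = π·22²/4 = 380.1 mm²; f_rv = 326 × 1000 / (5 × 380.1) = 171.5 MPa.
F'_nt = 1.3 F_nt − (Ω F_nt / F_nv) f_rv = 1.3·780 − (2·780/579)·171.5 = 551.9 MPa, capped at F_nt → F'_nt = 551.9 MPa.
R_n = F'_nt · A_b · n = 551.9 × 380.1 × 5 / 1000 = 1049 kN.
Allowable strength R_n/Ω = 1049 / 2 = 524 kN.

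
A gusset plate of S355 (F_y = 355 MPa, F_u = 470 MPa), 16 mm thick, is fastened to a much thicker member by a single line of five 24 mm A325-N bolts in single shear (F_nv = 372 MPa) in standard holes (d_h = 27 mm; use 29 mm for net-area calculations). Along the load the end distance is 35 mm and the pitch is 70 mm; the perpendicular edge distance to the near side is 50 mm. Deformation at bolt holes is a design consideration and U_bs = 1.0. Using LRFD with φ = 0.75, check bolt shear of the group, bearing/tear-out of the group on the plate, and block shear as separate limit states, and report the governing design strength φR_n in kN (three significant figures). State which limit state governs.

631 kN (bolt shear governs)

Bolt shear: A_b = π·24²/4 = 452.4 mm²; R_n = 372 × 452.4 × 5 × 1 / 1000 = 841.4 kN → 0.75 × 841.4 = 631 kN.
Bearing: edge l_c = 21.5, r_n = 194 kN; interior l_c = 43, r_n = 388 kN; R_n = 194 + 4·388 = 1746 kN → 1310 kN.
Block shear: A_gv = 5040, A_nv = 2952, A_nt = 568 mm²; R_n = min(0.6F_uA_nv, 0.6F_yA_gv) + U_bs·F_u·A_nt = 1099 kN → 825 kN.
Bolt shear governs: 631 kN.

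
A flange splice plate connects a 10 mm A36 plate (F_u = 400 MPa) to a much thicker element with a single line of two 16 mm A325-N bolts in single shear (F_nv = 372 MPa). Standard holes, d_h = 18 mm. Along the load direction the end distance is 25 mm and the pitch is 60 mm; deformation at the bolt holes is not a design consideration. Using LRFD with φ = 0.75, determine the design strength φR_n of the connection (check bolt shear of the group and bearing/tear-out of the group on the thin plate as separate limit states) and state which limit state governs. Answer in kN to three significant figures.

Bolt shear: A_b = π·16²/4 = 201.1 mm²; R_n = 372 × 201.1 × 2 × 1 / 1000 = 149.6 kN → 0.75 × 149.6 = 112 kN.
Bearing (1.5 l_c t F_u ≤ 3.0 d t F_u): upper limit = 3.0·16·10·400 / 1000 = 192 kN.
  Edge l_c = 25 − 18/2 = 16 → r_n = 96 kN; interior l_c = 60 − 18 = 42 → r_n = 192 kN.
  R_n,bearing = 1·96 + 1·192 = 288 kN → 0.75 × 288 = 216 kN.
Bolt shear governs: 112 kN.

112 kN (bolt shear governs)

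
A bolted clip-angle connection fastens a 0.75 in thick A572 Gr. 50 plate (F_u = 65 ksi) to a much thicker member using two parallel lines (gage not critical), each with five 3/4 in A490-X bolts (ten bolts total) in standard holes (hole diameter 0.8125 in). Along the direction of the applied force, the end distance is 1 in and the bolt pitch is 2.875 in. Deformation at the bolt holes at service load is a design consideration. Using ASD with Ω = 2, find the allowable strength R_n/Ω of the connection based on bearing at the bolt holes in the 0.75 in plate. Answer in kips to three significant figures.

386 kips

Per bolt r_n = 1.2 l_c t F_u ≤ 2.4 d t F_u; upper limit = 2.4 × 0.75 × 0.75 × 65 = 87.75 kips.
Edge bolt: l_c = 1 − 0.8125/2 = 0.5938 in → 1.2 × 0.5938 × 0.75 × 65 = 34.73 → r_n = 34.73 kips.
Interior bolts: l_c = 2.875 − 0.8125 = 2.062 in → 1.2 × 2.062 × 0.75 × 65 = 120.7 → r_n = 87.75 kips.
R_n = 2 × 34.73 + 8 × 87.75 = 771.5 kips.
Allowable strength R_n/Ω = 771.5 / 2 = 386 kips.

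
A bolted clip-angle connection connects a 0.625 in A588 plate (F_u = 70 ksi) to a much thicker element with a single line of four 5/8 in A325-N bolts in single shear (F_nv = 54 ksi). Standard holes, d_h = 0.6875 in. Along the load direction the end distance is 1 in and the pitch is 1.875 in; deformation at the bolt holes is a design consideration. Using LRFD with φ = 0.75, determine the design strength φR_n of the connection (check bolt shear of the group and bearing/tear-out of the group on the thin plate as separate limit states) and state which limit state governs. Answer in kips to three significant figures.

49.7 kips (bolt shear governs)

Bolt shear: A_b = π·0.625²/4 = 0.3068 in²; R_n = 54 × 0.3068 × 4 × 1 = 66.27 kips → 0.75 × 66.27 = 49.7 kips.
Bearing (1.2 l_c t F_u ≤ 2.4 d t F_u): upper limit = 2.4·0.625·0.625·70 = 65.62 kips.
  Edge l_c = 1 − 0.6875/2 = 0.6562 → r_n = 34.45 kips; interior l_c = 1.875 − 0.6875 = 1.188 → r_n = 62.34 kips.
  R_n,bearing = 1·34.45 + 3·62.34 = 221.5 kips → 0.75 × 221.5 = 166 kips.
Bolt shear governs: 49.7 kips.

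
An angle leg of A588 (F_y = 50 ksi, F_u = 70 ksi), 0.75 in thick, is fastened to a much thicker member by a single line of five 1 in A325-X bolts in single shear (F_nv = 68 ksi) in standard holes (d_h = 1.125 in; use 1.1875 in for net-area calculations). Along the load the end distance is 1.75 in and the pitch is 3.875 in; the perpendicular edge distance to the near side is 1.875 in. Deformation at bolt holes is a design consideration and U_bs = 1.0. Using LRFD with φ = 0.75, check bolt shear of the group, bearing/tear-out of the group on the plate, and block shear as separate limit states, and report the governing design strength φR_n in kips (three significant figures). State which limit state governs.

Bolt shear: A_b = π·1²/4 = 0.7854 in²; R_n = 68 × 0.7854 × 5 × 1 = 267 kips → 0.75 × 267 = 200 kips.
Bearing: edge l_c = 1.188, r_n = 74.81 kips; interior l_c = 2.75, r_n = 126 kips; R_n = 74.81 + 4·126 = 578.8 kips → 434 kips.
Block shear: A_gv = 12.94, A_nv = 8.93, A_nt = 0.9609 in²; R_n = min(0.6F_uA_nv, 0.6F_yA_gv) + U_bs·F_u·A_nt = 442.3 kips → 332 kips.
Bolt shear governs: 200 kips.

200 kips (bolt shear governs)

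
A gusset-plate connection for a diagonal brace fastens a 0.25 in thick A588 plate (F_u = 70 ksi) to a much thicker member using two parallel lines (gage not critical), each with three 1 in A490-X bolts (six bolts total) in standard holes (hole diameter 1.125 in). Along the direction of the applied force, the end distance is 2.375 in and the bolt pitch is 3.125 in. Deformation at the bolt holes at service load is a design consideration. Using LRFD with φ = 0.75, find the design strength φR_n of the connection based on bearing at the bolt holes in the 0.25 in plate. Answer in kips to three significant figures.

183 kips

Per bolt r_n = 1.2 l_c t F_u ≤ 2.4 d t F_u; upper limit = 2.4 × 1 × 0.25 × 70 = 42 kips.
Edge bolt: l_c = 2.375 − 1.125/2 = 1.812 in → 1.2 × 1.812 × 0.25 × 70 = 38.06 → r_n = 38.06 kips.
Interior bolts: l_c = 3.125 − 1.125 = 2 in → 1.2 × 2 × 0.25 × 70 = 42 → r_n = 42 kips.
R_n = 2 × 38.06 + 4 × 42 = 244.1 kips.
Design strength φR_n = 0.75 × 244.1 = 183 kips.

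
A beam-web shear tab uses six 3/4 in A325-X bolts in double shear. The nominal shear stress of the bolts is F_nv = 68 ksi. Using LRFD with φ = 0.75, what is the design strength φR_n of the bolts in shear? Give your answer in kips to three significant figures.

270 kips

A_b = π × 0.75² / 4 = 0.4418 in².
R_n = F_nv · A_b · n · n_s = 68 × 0.4418 × 6 × 2 = 360.5 kips.
Design strength φR_n = 0.75 × 360.5 = 270 kips.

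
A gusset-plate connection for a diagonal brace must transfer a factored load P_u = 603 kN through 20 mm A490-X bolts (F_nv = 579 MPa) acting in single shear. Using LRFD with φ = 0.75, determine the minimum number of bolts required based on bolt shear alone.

5 bolts

A_b = π·20²/4 = 314.2 mm².
Per-bolt design strength φR_n = 0.75 × 579 × 314.2 × 1 / 1000 = 136.4 kN.
n ≥ 603 / 136.4 = 4.42 → use 5 bolts.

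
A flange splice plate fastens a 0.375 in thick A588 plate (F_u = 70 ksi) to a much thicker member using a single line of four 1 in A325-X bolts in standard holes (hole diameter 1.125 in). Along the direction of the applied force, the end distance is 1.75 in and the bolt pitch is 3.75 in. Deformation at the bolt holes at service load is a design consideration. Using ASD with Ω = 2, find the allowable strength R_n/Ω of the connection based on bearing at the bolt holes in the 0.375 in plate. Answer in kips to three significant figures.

Per bolt r_n = 1.2 l_c t F_u ≤ 2.4 d t F_u; upper limit = 2.4 × 1 × 0.375 × 70 = 63 kips.
Edge bolt: l_c = 1.75 − 1.125/2 = 1.188 in → 1.2 × 1.188 × 0.375 × 70 = 37.41 → r_n = 37.41 kips.
Interior bolts: l_c = 3.75 − 1.125 = 2.625 in → 1.2 × 2.625 × 0.375 × 70 = 82.69 → r_n = 63 kips.
R_n = 1 × 37.41 + 3 × 63 = 226.4 kips.
Allowable strength R_n/Ω = 226.4 / 2 = 113 kips.

113 kips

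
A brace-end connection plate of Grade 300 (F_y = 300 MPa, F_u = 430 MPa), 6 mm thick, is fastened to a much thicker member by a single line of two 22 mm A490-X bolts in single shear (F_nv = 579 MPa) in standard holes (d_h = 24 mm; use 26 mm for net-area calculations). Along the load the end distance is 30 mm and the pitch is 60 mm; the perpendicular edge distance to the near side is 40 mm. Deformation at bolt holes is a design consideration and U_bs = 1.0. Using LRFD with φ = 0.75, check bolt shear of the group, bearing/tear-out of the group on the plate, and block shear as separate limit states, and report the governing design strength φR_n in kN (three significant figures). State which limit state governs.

Bolt shear: A_b = π·22²/4 = 380.1 mm²; R_n = 579 × 380.1 × 2 × 1 / 1000 = 440.2 kN → 0.75 × 440.2 = 330 kN.
Bearing: edge l_c = 18, r_n = 55.73 kN; interior l_c = 36, r_n = 111.5 kN; R_n = 55.73 + 1·111.5 = 167.2 kN → 125 kN.
Block shear: A_gv = 540, A_nv = 306, A_nt = 162 mm²; R_n = min(0.6F_uA_nv, 0.6F_yA_gv) + U_bs·F_u·A_nt = 148.6 kN → 111 kN.
Block shear governs: 111 kN.

111 kN (block shear governs)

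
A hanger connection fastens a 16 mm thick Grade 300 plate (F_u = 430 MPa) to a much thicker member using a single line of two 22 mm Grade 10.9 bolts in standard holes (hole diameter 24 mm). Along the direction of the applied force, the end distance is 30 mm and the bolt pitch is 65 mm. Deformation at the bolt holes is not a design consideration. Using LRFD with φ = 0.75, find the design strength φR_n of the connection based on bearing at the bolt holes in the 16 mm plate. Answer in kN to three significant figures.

Per bolt r_n = 1.5 l_c t F_u ≤ 3.0 d t F_u; upper limit = 3.0 × 22 × 16 × 430 / 1000 = 454.1 kN.
Edge bolt: l_c = 30 − 24/2 = 18 mm → 1.5 × 18 × 16 × 430 / 1000 = 185.8 → r_n = 185.8 kN.
Interior bolts: l_c = 65 − 24 = 41 mm → 1.5 × 41 × 16 × 430 / 1000 = 423.1 → r_n = 423.1 kN.
R_n = 1 × 185.8 + 1 × 423.1 = 608.9 kN.
Design strength φR_n = 0.75 × 608.9 = 457 kN.

457 kN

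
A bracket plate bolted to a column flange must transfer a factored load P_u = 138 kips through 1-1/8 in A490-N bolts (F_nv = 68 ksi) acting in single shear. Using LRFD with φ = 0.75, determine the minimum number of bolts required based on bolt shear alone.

A_b = π·1.125²/4 = 0.994 in².
Per-bolt design strength φR_n = 0.75 × 68 × 0.994 × 1 = 50.69 kips.
n ≥ 138 / 50.69 = 2.722 → use 3 bolts.

3 bolts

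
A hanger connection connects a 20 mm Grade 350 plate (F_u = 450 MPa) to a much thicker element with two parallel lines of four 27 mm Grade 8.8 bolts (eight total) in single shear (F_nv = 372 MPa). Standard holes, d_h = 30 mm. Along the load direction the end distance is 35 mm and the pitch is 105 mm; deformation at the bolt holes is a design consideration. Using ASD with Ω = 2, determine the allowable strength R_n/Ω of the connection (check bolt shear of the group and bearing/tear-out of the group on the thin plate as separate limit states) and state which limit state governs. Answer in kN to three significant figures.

852 kN (bolt shear governs)

Bolt shear: A_b = π·27²/4 = 572.6 mm²; R_n = 372 × 572.6 × 8 × 1 / 1000 = 1704 kN → 1704 / 2 = 852 kN.
Bearing (1.2 l_c t F_u ≤ 2.4 d t F_u): upper limit = 2.4·27·20·450 / 1000 = 583.2 kN.
  Edge l_c = 35 − 30/2 = 20 → r_n = 216 kN; interior l_c = 105 − 30 = 75 → r_n = 583.2 kN.
  R_n,bearing = 2·216 + 6·583.2 = 3931 kN → 3931 / 2 = 1970 kN.
Bolt shear governs: 852 kN.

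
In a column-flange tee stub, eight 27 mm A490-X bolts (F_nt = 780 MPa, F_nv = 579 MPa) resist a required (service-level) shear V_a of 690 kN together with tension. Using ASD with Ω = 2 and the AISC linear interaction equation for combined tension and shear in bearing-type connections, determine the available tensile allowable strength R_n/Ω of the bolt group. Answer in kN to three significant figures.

1390 kN

A_b = π·27²/4 = 572.6 mm²; f_rv = 690 × 1000 / (8 × 572.6) = 150.6 MPa.
F'_nt = 1.3 F_nt − (Ω F_nt / F_nv) f_rv = 1.3·780 − (2·780/579)·150.6 = 608.1 MPa, capped at F_nt → F'_nt = 608.1 MPa.
R_n = F'_nt · A_b · n = 608.1 × 572.6 × 8 / 1000 = 2786 kN.
Allowable strength R_n/Ω = 2786 / 2 = 1390 kN.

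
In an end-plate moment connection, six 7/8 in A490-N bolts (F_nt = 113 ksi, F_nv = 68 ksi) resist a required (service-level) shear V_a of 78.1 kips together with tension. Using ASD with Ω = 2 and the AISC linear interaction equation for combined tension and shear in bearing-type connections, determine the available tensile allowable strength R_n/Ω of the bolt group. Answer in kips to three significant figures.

135 kips

A_b = π·0.875²/4 = 0.6013 in²; f_rv = 78.1 / (6 × 0.6013) = 21.65 ksi.
F'_nt = 1.3 F_nt − (Ω F_nt / F_nv) f_rv = 1.3·113 − (2·113/68)·21.65 = 74.96 ksi, capped at F_nt → F'_nt = 74.96 ksi.
R_n = F'_nt · A_b · n = 74.96 × 0.6013 × 6 = 270.4 kips.
Allowable strength R_n/Ω = 270.4 / 2 = 135 kips.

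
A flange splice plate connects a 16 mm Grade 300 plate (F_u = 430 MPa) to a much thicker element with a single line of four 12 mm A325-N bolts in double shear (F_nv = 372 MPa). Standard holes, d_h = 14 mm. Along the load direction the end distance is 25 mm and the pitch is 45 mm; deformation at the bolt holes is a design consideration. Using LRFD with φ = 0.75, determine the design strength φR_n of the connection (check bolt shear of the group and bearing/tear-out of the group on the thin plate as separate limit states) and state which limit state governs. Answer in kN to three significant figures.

252 kN (bolt shear governs)

Bolt shear: A_b = π·12²/4 = 113.1 mm²; R_n = 372 × 113.1 × 4 × 2 / 1000 = 336.6 kN → 0.75 × 336.6 = 252 kN.
Bearing (1.2 l_c t F_u ≤ 2.4 d t F_u): upper limit = 2.4·12·16·430 / 1000 = 198.1 kN.
  Edge l_c = 25 − 14/2 = 18 → r_n = 148.6 kN; interior l_c = 45 − 14 = 31 → r_n = 198.1 kN.
  R_n,bearing = 1·148.6 + 3·198.1 = 743 kN → 0.75 × 743 = 557 kN.
Bolt shear governs: 252 kN.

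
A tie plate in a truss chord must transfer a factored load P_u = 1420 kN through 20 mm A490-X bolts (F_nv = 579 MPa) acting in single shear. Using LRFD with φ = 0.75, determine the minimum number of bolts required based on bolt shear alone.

A_b = π·20²/4 = 314.2 mm².
Per-bolt design strength φR_n = 0.75 × 579 × 314.2 × 1 / 1000 = 136.4 kN.
n ≥ 1420 / 136.4 = 10.41 → use 11 bolts.

11 bolts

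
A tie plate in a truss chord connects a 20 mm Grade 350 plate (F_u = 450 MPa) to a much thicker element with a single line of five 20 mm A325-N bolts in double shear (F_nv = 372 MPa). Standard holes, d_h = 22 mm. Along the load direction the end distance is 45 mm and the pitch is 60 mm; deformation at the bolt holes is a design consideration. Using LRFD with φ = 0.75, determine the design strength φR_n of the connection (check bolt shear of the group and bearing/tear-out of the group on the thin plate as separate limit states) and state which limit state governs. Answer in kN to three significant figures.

Bolt shear: A_b = π·20²/4 = 314.2 mm²; R_n = 372 × 314.2 × 5 × 2 / 1000 = 1169 kN → 0.75 × 1169 = 877 kN.
Bearing (1.2 l_c t F_u ≤ 2.4 d t F_u): upper limit = 2.4·20·20·450 / 1000 = 432 kN.
  Edge l_c = 45 − 22/2 = 34 → r_n = 367.2 kN; interior l_c = 60 − 22 = 38 → r_n = 410.4 kN.
  R_n,bearing = 1·367.2 + 4·410.4 = 2009 kN → 0.75 × 2009 = 1510 kN.
Bolt shear governs: 877 kN.

877 kN (bolt shear governs)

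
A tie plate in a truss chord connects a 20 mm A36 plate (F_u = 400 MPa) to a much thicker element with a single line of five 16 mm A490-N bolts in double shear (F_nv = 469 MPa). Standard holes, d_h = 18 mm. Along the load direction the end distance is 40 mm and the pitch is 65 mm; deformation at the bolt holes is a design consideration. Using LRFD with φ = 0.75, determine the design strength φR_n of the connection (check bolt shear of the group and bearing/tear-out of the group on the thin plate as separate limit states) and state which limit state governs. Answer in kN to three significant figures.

Bolt shear: A_b = π·16²/4 = 201.1 mm²; R_n = 469 × 201.1 × 5 × 2 / 1000 = 943 kN → 0.75 × 943 = 707 kN.
Bearing (1.2 l_c t F_u ≤ 2.4 d t F_u): upper limit = 2.4·16·20·400 / 1000 = 307.2 kN.
  Edge l_c = 40 − 18/2 = 31 → r_n = 297.6 kN; interior l_c = 65 − 18 = 47 → r_n = 307.2 kN.
  R_n,bearing = 1·297.6 + 4·307.2 = 1526 kN → 0.75 × 1526 = 1140 kN.
Bolt shear governs: 707 kN.

707 kN (bolt shear governs)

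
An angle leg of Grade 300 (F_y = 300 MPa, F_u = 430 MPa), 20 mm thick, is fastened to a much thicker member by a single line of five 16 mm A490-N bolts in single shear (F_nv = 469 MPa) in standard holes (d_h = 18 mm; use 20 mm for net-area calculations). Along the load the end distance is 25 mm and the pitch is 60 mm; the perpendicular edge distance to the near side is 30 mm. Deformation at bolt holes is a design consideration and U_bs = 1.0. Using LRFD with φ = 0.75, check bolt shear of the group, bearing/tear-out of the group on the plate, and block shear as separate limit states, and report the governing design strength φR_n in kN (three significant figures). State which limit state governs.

354 kN (bolt shear governs)

Bolt shear: A_b = π·16²/4 = 201.1 mm²; R_n = 469 × 201.1 × 5 × 1 / 1000 = 471.5 kN → 0.75 × 471.5 = 354 kN.
Bearing: edge l_c = 16, r_n = 165.1 kN; interior l_c = 42, r_n = 330.2 kN; R_n = 165.1 + 4·330.2 = 1486 kN → 1110 kN.
Block shear: A_gv = 5300, A_nv = 3500, A_nt = 400 mm²; R_n = min(0.6F_uA_nv, 0.6F_yA_gv) + U_bs·F_u·A_nt = 1075 kN → 806 kN.
Bolt shear governs: 354 kN.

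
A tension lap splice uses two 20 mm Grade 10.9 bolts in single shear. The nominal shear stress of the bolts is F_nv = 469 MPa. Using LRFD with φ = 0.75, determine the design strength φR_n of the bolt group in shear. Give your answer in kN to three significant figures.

A_b = π × 20² / 4 = 314.2 mm².
R_n = F_nv · A_b · n · n_s = 469 × 314.2 × 2 × 1 / 1000 = 294.7 kN.
Design strength φR_n = 0.75 × 294.7 = 221 kN.

221 kN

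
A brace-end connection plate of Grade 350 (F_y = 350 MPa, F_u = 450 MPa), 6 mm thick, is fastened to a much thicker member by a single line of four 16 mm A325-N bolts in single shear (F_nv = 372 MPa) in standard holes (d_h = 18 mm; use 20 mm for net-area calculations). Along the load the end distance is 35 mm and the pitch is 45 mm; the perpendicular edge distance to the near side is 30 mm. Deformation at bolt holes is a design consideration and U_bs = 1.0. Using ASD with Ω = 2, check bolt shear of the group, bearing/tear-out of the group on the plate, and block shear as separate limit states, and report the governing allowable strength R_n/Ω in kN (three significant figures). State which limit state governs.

Bolt shear: A_b = π·16²/4 = 201.1 mm²; R_n = 372 × 201.1 × 4 × 1 / 1000 = 299.2 kN → 299.2 / 2 = 150 kN.
Bearing: edge l_c = 26, r_n = 84.24 kN; interior l_c = 27, r_n = 87.48 kN; R_n = 84.24 + 3·87.48 = 346.7 kN → 173 kN.
Block shear: A_gv = 1020, A_nv = 600, A_nt = 120 mm²; R_n = min(0.6F_uA_nv, 0.6F_yA_gv) + U_bs·F_u·A_nt = 216 kN → 108 kN.
Block shear governs: 108 kN.

108 kN (block shear governs)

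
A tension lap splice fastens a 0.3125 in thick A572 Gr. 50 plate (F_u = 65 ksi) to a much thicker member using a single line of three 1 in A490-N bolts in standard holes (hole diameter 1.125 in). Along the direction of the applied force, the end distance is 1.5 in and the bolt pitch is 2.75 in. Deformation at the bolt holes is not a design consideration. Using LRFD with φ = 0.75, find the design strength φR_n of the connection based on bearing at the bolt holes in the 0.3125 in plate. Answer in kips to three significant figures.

95.7 kips

Per bolt r_n = 1.5 l_c t F_u ≤ 3.0 d t F_u; upper limit = 3.0 × 1 × 0.3125 × 65 = 60.94 kips.
Edge bolt: l_c = 1.5 − 1.125/2 = 0.9375 in → 1.5 × 0.9375 × 0.3125 × 65 = 28.56 → r_n = 28.56 kips.
Interior bolts: l_c = 2.75 − 1.125 = 1.625 in → 1.5 × 1.625 × 0.3125 × 65 = 49.51 → r_n = 49.51 kips.
R_n = 1 × 28.56 + 2 × 49.51 = 127.6 kips.
Design strength φR_n = 0.75 × 127.6 = 95.7 kips.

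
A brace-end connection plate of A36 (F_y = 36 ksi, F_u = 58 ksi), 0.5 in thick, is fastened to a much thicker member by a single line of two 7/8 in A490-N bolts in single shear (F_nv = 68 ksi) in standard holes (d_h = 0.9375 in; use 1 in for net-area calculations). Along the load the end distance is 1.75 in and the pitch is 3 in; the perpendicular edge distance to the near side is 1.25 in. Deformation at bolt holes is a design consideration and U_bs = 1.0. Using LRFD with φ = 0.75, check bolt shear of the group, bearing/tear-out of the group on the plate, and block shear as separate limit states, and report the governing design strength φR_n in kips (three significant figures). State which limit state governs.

54.8 kips (block shear governs)

Bolt shear: A_b = π·0.875²/4 = 0.6013 in²; R_n = 68 × 0.6013 × 2 × 1 = 81.78 kips → 0.75 × 81.78 = 61.3 kips.
Bearing: edge l_c = 1.281, r_n = 44.59 kips; interior l_c = 2.062, r_n = 60.9 kips; R_n = 44.59 + 1·60.9 = 105.5 kips → 79.1 kips.
Block shear: A_gv = 2.375, A_nv = 1.625, A_nt = 0.375 in²; R_n = min(0.6F_uA_nv, 0.6F_yA_gv) + U_bs·F_u·A_nt = 73.05 kips → 54.8 kips.
Block shear governs: 54.8 kips.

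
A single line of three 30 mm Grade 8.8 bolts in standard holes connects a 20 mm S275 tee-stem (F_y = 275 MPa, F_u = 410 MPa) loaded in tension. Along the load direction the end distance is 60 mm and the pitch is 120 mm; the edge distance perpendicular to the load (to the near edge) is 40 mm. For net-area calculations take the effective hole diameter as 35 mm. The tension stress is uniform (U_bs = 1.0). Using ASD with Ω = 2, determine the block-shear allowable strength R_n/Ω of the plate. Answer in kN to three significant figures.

Shear plane L_v = 60 + 2·120 = 300 mm; A_gv = 300 × 20 = 6000 mm².
A_nv = (300 − 2.5·35) × 20 = 4250 mm².
A_nt = (40 − 0.5·35) × 20 = 450 mm².
0.6 F_u A_nv = 1046 kN; 0.6 F_y A_gv = 990 kN → shear yielding governs the shear term.
R_n = 990 + 1.0 × 410 × 450 / 1000 = 1174 kN.
Allowable strength R_n/Ω = 1174 / 2 = 587 kN.

587 kN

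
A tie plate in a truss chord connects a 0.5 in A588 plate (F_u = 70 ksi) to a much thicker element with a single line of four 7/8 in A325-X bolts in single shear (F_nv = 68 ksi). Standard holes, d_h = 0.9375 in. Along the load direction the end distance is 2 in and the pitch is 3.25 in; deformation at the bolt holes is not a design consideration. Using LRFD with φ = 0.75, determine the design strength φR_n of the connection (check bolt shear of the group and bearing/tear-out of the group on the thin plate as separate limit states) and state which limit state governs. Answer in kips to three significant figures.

123 kips (bolt shear governs)

Bolt shear: A_b = π·0.875²/4 = 0.6013 in²; R_n = 68 × 0.6013 × 4 × 1 = 163.6 kips → 0.75 × 163.6 = 123 kips.
Bearing (1.5 l_c t F_u ≤ 3.0 d t F_u): upper limit = 3.0·0.875·0.5·70 = 91.88 kips.
  Edge l_c = 2 − 0.9375/2 = 1.531 → r_n = 80.39 kips; interior l_c = 3.25 − 0.9375 = 2.312 → r_n = 91.88 kips.
  R_n,bearing = 1·80.39 + 3·91.88 = 356 kips → 0.75 × 356 = 267 kips.
Bolt shear governs: 123 kips.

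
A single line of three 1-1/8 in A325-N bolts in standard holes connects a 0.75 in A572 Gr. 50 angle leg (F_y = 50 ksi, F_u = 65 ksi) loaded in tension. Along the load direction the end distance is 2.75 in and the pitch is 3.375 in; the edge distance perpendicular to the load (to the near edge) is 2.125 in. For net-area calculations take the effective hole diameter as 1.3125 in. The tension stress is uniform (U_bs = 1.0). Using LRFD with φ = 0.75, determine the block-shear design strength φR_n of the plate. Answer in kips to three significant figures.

190 kips

Shear plane L_v = 2.75 + 2·3.375 = 9.5 in; A_gv = 9.5 × 0.75 = 7.125 in².
A_nv = (9.5 − 2.5·1.3125) × 0.75 = 4.664 in².
A_nt = (2.125 − 0.5·1.3125) × 0.75 = 1.102 in².
0.6 F_u A_nv = 181.9 kips; 0.6 F_y A_gv = 213.8 kips → shear rupture governs the shear term.
R_n = 181.9 + 1.0 × 65 × 1.102 = 253.5 kips.
Design strength φR_n = 0.75 × 253.5 = 190 kips.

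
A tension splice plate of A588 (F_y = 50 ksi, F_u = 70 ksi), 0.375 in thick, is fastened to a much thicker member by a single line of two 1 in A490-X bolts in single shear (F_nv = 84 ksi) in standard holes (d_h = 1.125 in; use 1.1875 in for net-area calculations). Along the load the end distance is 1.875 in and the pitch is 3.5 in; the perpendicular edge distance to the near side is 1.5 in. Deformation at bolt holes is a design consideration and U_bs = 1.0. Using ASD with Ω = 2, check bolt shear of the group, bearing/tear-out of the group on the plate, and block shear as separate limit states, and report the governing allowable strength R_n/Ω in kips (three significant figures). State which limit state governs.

Bolt shear: A_b = π·1²/4 = 0.7854 in²; R_n = 84 × 0.7854 × 2 × 1 = 131.9 kips → 131.9 / 2 = 66 kips.
Bearing: edge l_c = 1.312, r_n = 41.34 kips; interior l_c = 2.375, r_n = 63 kips; R_n = 41.34 + 1·63 = 104.3 kips → 52.2 kips.
Block shear: A_gv = 2.016, A_nv = 1.348, A_nt = 0.3398 in²; R_n = min(0.6F_uA_nv, 0.6F_yA_gv) + U_bs·F_u·A_nt = 80.39 kips → 40.2 kips.
Block shear governs: 40.2 kips.

40.2 kips (block shear governs)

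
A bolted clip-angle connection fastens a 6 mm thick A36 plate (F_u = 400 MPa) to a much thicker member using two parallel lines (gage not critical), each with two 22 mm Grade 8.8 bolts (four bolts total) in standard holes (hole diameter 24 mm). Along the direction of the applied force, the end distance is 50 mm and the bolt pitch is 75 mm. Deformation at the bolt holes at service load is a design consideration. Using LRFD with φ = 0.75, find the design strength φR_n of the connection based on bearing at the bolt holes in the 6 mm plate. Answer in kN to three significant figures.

Per bolt r_n = 1.2 l_c t F_u ≤ 2.4 d t F_u; upper limit = 2.4 × 22 × 6 × 400 / 1000 = 126.7 kN.
Edge bolt: l_c = 50 − 24/2 = 38 mm → 1.2 × 38 × 6 × 400 / 1000 = 109.4 → r_n = 109.4 kN.
Interior bolts: l_c = 75 − 24 = 51 mm → 1.2 × 51 × 6 × 400 / 1000 = 146.9 → r_n = 126.7 kN.
R_n = 2 × 109.4 + 2 × 126.7 = 472.3 kN.
Design strength φR_n = 0.75 × 472.3 = 354 kN.

354 kN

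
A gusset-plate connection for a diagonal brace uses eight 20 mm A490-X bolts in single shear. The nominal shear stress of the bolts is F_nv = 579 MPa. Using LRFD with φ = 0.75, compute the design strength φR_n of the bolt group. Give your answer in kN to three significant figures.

1090 kN

A_b = π × 20² / 4 = 314.2 mm².
R_n = F_nv · A_b · n · n_s = 579 × 314.2 × 8 × 1 / 1000 = 1455 kN.
Design strength φR_n = 0.75 × 1455 = 1090 kN.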